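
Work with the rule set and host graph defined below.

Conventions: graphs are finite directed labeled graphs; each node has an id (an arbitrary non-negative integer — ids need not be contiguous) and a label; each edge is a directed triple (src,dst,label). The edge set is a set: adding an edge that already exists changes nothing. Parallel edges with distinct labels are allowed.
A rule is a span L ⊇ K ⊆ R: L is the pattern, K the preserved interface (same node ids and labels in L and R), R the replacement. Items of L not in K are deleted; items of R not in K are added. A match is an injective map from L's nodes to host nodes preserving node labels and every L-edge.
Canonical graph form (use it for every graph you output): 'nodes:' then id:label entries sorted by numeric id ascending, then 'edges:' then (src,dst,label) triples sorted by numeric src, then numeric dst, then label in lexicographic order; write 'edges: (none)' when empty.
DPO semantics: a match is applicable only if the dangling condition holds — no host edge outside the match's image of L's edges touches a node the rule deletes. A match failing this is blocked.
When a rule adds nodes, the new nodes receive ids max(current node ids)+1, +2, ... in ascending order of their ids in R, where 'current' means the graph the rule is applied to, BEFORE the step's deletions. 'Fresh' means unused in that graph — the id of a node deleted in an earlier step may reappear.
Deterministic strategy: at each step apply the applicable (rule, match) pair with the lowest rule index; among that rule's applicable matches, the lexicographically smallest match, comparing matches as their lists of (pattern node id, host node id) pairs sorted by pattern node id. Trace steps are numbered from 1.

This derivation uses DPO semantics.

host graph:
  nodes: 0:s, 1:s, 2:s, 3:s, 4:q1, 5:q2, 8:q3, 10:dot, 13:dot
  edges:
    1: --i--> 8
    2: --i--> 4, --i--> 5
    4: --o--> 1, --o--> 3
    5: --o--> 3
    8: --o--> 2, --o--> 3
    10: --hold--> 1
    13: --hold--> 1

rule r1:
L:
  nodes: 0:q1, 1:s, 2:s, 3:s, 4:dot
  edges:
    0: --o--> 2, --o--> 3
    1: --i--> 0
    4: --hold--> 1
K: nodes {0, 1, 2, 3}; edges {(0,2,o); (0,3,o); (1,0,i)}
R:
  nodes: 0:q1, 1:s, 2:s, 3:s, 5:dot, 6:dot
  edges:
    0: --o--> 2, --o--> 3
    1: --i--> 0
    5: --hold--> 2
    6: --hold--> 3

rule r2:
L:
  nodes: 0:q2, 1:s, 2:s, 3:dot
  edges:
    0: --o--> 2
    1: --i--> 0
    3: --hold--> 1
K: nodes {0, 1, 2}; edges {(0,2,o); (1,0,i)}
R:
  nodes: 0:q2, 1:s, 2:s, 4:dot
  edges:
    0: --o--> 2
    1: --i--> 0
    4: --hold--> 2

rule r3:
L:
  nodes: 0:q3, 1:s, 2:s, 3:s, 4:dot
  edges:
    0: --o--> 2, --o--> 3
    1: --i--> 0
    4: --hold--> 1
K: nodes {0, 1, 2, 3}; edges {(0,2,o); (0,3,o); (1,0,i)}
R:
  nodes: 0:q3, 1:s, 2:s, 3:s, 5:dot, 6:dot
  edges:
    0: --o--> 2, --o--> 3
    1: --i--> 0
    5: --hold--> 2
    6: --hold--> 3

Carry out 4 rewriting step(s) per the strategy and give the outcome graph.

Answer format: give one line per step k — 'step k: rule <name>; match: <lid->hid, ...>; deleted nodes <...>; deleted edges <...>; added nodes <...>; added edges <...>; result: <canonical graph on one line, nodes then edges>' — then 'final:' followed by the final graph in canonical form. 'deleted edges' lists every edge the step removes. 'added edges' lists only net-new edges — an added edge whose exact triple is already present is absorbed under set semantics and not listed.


step 1: rule r3; match: 0->8, 1->1, 2->2, 3->3, 4->10; deleted nodes 10; deleted edges (10,1,hold); added nodes 14, 15; added edges (14,2,hold); (15,3,hold); result: nodes: 0:s, 1:s, 2:s, 3:s, 4:q1, 5:q2, 8:q3, 13:dot, 14:dot, 15:dot edges: (1,8,i); (2,4,i); (2,5,i); (4,1,o); (4,3,o); (5,3,o); (8,2,o); (8,3,o); (13,1,hold); (14,2,hold); (15,3,hold)
step 2: rule r1; match: 0->4, 1->2, 2->1, 3->3, 4->14; deleted nodes 14; deleted edges (14,2,hold); added nodes 16, 17; added edges (16,1,hold); (17,3,hold); result: nodes: 0:s, 1:s, 2:s, 3:s, 4:q1, 5:q2, 8:q3, 13:dot, 15:dot, 16:dot, 17:dot edges: (1,8,i); (2,4,i); (2,5,i); (4,1,o); (4,3,o); (5,3,o); (8,2,o); (8,3,o); (13,1,hold); (15,3,hold); (16,1,hold); (17,3,hold)
step 3: rule r3; match: 0->8, 1->1, 2->2, 3->3, 4->13; deleted nodes 13; deleted edges (13,1,hold); added nodes 18, 19; added edges (18,2,hold); (19,3,hold); result: nodes: 0:s, 1:s, 2:s, 3:s, 4:q1, 5:q2, 8:q3, 15:dot, 16:dot, 17:dot, 18:dot, 19:dot edges: (1,8,i); (2,4,i); (2,5,i); (4,1,o); (4,3,o); (5,3,o); (8,2,o); (8,3,o); (15,3,hold); (16,1,hold); (17,3,hold); (18,2,hold); (19,3,hold)
step 4: rule r1; match: 0->4, 1->2, 2->1, 3->3, 4->18; deleted nodes 18; deleted edges (18,2,hold); added nodes 20, 21; added edges (20,1,hold); (21,3,hold); result: nodes: 0:s, 1:s, 2:s, 3:s, 4:q1, 5:q2, 8:q3, 15:dot, 16:dot, 17:dot, 19:dot, 20:dot, 21:dot edges: (1,8,i); (2,4,i); (2,5,i); (4,1,o); (4,3,o); (5,3,o); (8,2,o); (8,3,o); (15,3,hold); (16,1,hold); (17,3,hold); (19,3,hold); (20,1,hold); (21,3,hold)
final:
nodes: 0:s, 1:s, 2:s, 3:s, 4:q1, 5:q2, 8:q3, 15:dot, 16:dot, 17:dot, 19:dot, 20:dot, 21:dot
edges: (1,8,i); (2,4,i); (2,5,i); (4,1,o); (4,3,o); (5,3,o); (8,2,o); (8,3,o); (15,3,hold); (16,1,hold); (17,3,hold); (19,3,hold); (20,1,hold); (21,3,hold)


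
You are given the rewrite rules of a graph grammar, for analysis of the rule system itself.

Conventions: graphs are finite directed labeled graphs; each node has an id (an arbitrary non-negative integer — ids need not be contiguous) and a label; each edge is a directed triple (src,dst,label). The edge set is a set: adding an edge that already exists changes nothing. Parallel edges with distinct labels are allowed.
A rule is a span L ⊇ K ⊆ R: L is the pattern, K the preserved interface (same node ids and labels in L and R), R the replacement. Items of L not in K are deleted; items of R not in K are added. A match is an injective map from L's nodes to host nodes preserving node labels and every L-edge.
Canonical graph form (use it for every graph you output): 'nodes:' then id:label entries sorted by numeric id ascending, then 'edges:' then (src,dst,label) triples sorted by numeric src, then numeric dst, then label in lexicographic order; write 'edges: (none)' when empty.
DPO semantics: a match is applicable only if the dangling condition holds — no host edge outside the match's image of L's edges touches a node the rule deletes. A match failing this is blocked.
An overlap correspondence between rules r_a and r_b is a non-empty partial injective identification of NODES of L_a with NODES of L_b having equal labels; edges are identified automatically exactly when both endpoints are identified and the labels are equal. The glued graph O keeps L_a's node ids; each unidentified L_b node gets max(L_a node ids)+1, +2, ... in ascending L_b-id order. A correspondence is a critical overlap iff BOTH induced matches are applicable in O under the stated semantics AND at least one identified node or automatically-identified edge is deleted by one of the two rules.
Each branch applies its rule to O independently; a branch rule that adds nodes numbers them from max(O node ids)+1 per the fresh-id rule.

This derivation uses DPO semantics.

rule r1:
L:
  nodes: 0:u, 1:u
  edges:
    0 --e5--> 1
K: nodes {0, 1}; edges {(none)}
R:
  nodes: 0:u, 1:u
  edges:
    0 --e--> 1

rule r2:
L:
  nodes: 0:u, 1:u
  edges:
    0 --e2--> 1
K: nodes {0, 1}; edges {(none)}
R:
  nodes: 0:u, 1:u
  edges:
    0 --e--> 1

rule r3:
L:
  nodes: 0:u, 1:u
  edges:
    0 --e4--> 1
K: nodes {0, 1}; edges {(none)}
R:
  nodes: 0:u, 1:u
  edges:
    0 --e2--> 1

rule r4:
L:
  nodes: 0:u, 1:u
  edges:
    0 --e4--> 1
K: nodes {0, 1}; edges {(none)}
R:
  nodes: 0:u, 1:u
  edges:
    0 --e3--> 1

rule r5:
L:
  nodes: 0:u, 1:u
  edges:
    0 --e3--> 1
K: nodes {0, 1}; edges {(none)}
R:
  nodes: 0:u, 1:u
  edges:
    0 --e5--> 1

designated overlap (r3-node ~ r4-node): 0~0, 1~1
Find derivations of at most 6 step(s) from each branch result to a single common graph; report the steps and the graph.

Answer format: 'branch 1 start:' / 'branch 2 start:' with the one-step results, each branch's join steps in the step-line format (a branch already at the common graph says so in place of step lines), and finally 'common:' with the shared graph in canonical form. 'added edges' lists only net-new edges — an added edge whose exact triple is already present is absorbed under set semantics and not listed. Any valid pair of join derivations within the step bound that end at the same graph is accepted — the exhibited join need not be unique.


branch 1 start:
nodes: 0:u, 1:u
edges: (0,1,e2)
branch 2 start:
nodes: 0:u, 1:u
edges: (0,1,e3)
branch 1 step 1: rule r2; match: 0->0, 1->1; deleted nodes (none); deleted edges (0,1,e2); added nodes (none); added edges (0,1,e); result: nodes: 0:u, 1:u edges: (0,1,e)
branch 2 step 1: rule r5; match: 0->0, 1->1; deleted nodes (none); deleted edges (0,1,e3); added nodes (none); added edges (0,1,e5); result: nodes: 0:u, 1:u edges: (0,1,e5)
branch 2 step 2: rule r1; match: 0->0, 1->1; deleted nodes (none); deleted edges (0,1,e5); added nodes (none); added edges (0,1,e); result: nodes: 0:u, 1:u edges: (0,1,e)
common:
nodes: 0:u, 1:u
edges: (0,1,e)


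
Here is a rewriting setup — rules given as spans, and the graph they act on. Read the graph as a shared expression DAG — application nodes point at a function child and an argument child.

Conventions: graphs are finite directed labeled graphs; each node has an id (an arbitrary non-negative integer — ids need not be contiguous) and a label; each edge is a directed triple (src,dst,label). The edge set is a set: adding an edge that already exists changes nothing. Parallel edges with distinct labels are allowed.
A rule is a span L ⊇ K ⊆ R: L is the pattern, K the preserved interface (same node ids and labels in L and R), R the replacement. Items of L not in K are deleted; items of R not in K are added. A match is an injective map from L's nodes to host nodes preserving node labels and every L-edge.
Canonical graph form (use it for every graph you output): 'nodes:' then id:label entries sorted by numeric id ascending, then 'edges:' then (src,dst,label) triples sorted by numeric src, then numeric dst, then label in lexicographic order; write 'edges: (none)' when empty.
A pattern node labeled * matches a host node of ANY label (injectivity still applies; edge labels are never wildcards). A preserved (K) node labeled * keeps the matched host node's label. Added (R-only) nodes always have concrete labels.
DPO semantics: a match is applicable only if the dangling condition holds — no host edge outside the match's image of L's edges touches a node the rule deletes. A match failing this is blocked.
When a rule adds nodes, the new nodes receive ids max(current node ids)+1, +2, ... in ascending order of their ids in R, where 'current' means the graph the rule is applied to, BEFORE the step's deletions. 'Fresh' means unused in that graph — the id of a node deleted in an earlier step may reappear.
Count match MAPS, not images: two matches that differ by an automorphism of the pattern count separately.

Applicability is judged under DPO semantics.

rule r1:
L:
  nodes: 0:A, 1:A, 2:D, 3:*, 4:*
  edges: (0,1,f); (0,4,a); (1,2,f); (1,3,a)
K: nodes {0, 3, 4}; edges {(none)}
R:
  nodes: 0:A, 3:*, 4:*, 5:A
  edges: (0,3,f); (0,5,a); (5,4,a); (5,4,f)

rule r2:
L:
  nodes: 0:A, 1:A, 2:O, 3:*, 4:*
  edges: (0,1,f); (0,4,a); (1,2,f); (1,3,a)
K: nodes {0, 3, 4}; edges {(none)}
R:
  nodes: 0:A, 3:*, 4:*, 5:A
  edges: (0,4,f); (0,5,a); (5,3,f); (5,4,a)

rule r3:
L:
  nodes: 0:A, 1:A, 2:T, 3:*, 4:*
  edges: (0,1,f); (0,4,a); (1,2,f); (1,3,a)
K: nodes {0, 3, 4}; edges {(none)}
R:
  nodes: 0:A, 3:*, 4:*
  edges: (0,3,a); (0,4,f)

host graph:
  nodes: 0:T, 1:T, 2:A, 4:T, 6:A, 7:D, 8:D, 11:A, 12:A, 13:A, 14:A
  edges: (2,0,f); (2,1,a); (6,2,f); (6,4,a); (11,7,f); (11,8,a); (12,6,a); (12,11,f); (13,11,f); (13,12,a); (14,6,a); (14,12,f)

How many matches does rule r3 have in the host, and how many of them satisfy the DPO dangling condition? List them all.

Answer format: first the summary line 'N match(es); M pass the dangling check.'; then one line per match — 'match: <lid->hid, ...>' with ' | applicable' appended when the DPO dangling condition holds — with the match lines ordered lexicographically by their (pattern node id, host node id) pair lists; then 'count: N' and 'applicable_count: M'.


1 match(es); 1 pass the dangling check.
match: 0->6, 1->2, 2->0, 3->1, 4->4 | applicable
count: 1
applicable_count: 1


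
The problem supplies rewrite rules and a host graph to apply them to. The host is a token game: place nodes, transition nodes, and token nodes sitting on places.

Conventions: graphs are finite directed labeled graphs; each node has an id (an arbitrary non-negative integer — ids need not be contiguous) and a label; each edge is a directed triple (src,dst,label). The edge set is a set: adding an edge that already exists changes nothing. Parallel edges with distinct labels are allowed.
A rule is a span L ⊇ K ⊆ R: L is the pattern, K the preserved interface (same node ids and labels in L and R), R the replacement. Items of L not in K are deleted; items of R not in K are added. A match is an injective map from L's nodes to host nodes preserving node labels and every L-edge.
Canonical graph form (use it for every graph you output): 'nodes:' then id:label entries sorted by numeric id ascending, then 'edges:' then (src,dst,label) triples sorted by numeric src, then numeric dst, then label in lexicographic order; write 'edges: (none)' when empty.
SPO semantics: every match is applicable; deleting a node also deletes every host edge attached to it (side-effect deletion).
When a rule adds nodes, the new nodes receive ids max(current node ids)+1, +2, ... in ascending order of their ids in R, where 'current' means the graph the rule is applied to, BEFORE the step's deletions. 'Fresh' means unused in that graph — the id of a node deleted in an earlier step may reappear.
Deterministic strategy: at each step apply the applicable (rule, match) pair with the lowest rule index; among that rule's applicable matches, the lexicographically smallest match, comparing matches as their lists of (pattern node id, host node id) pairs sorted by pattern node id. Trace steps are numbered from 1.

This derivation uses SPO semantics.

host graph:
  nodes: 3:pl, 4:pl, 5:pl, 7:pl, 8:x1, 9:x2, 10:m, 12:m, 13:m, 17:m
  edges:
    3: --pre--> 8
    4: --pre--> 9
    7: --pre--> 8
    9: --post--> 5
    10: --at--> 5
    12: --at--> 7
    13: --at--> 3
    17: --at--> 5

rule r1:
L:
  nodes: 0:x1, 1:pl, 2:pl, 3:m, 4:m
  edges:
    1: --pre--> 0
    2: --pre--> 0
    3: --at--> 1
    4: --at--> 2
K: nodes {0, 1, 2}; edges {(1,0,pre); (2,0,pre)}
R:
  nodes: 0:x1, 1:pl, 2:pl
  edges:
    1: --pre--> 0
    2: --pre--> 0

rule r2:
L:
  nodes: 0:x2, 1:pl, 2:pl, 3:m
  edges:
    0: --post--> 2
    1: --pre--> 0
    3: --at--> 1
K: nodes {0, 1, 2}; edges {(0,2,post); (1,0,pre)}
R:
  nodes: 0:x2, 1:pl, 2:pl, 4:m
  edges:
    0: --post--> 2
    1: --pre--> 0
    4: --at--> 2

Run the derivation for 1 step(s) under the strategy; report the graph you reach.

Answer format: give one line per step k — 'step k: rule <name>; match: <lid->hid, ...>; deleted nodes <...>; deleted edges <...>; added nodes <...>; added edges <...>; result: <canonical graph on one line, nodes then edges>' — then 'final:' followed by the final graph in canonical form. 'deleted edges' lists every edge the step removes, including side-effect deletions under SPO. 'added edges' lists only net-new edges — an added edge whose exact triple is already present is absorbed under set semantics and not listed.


step 1: rule r1; match: 0->8, 1->3, 2->7, 3->13, 4->12; deleted nodes 12, 13; deleted edges (12,7,at); (13,3,at); added nodes (none); added edges (none); result: nodes: 3:pl, 4:pl, 5:pl, 7:pl, 8:x1, 9:x2, 10:m, 17:m edges: (3,8,pre); (4,9,pre); (7,8,pre); (9,5,post); (10,5,at); (17,5,at)
final:
nodes: 3:pl, 4:pl, 5:pl, 7:pl, 8:x1, 9:x2, 10:m, 17:m
edges: (3,8,pre); (4,9,pre); (7,8,pre); (9,5,post); (10,5,at); (17,5,at)


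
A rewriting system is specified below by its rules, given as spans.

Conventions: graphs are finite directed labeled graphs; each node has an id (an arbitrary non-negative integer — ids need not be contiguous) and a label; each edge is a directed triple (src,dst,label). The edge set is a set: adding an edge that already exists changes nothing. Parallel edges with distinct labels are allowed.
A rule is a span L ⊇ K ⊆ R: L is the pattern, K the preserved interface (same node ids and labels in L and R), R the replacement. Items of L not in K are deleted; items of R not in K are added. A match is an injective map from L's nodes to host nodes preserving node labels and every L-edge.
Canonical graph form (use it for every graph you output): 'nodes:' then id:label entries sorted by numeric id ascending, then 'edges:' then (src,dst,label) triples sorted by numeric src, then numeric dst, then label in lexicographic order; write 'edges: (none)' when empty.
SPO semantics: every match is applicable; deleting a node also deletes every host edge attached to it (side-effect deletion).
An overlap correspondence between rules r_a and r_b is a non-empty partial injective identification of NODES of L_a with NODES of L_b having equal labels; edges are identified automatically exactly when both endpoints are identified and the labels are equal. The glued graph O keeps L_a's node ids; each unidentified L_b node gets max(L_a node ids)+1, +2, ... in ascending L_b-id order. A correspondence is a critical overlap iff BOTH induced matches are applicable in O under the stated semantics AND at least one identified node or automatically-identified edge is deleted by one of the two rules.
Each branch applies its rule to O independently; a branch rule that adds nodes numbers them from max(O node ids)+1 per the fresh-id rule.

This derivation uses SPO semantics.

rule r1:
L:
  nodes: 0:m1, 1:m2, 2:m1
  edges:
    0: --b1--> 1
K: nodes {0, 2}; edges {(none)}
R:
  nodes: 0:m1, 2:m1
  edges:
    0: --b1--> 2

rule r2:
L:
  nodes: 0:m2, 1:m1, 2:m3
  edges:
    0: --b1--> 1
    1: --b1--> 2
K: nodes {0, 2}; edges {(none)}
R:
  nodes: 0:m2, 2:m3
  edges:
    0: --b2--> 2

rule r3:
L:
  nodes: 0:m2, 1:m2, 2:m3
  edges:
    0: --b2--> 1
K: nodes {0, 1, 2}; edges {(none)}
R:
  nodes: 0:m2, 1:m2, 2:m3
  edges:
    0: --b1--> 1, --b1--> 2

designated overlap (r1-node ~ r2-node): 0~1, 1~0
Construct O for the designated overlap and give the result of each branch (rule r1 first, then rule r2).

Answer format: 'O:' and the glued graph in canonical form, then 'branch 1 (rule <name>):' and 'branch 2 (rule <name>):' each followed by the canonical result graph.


O:
nodes: 0:m1, 1:m2, 2:m1, 3:m3
edges: (0,1,b1); (0,3,b1); (1,0,b1)
branch 1 (rule r1):
nodes: 0:m1, 2:m1, 3:m3
edges: (0,2,b1); (0,3,b1)
branch 2 (rule r2):
nodes: 1:m2, 2:m1, 3:m3
edges: (1,3,b2)


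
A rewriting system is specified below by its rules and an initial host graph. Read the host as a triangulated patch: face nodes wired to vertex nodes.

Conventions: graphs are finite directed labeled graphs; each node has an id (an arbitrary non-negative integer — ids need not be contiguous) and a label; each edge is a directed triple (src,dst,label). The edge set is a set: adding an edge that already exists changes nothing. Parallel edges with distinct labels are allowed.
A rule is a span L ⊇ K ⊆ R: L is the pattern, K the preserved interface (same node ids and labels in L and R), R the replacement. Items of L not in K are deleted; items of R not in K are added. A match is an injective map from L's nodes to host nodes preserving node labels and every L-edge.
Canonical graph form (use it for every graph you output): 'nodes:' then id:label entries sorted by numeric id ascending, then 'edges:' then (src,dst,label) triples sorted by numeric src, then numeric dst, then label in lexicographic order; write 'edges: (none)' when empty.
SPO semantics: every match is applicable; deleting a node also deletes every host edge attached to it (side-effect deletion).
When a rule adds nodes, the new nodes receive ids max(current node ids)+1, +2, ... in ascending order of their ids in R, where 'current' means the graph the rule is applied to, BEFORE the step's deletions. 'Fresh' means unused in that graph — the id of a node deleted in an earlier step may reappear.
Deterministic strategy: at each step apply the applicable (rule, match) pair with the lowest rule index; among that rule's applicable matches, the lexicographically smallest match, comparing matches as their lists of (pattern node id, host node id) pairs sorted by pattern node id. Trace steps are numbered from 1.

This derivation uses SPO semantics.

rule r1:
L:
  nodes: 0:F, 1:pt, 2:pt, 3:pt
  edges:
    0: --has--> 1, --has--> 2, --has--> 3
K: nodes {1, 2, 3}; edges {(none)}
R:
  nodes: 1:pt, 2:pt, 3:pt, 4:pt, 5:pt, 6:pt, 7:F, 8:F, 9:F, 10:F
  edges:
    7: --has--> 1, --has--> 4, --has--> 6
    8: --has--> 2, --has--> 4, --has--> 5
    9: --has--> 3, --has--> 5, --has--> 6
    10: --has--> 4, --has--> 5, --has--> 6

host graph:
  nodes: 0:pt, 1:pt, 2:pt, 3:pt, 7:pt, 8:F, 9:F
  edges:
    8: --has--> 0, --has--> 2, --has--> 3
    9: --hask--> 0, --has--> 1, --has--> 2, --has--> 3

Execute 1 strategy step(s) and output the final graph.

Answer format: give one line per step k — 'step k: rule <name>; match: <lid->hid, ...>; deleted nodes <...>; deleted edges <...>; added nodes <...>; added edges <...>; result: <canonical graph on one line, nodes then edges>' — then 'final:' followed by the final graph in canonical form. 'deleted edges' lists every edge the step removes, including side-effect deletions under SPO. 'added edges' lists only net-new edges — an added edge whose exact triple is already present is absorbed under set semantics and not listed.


step 1: rule r1; match: 0->8, 1->0, 2->2, 3->3; deleted nodes 8; deleted edges (8,0,has); (8,2,has); (8,3,has); added nodes 10, 11, 12, 13, 14, 15, 16; added edges (13,0,has); (13,10,has); (13,12,has); (14,2,has); (14,10,has); (14,11,has); (15,3,has); (15,11,has); (15,12,has); (16,10,has); (16,11,has); (16,12,has); result: nodes: 0:pt, 1:pt, 2:pt, 3:pt, 7:pt, 9:F, 10:pt, 11:pt, 12:pt, 13:F, 14:F, 15:F, 16:F edges: (9,0,hask); (9,1,has); (9,2,has); (9,3,has); (13,0,has); (13,10,has); (13,12,has); (14,2,has); (14,10,has); (14,11,has); (15,3,has); (15,11,has); (15,12,has); (16,10,has); (16,11,has); (16,12,has)
final:
nodes: 0:pt, 1:pt, 2:pt, 3:pt, 7:pt, 9:F, 10:pt, 11:pt, 12:pt, 13:F, 14:F, 15:F, 16:F
edges: (9,0,hask); (9,1,has); (9,2,has); (9,3,has); (13,0,has); (13,10,has); (13,12,has); (14,2,has); (14,10,has); (14,11,has); (15,3,has); (15,11,has); (15,12,has); (16,10,has); (16,11,has); (16,12,has)


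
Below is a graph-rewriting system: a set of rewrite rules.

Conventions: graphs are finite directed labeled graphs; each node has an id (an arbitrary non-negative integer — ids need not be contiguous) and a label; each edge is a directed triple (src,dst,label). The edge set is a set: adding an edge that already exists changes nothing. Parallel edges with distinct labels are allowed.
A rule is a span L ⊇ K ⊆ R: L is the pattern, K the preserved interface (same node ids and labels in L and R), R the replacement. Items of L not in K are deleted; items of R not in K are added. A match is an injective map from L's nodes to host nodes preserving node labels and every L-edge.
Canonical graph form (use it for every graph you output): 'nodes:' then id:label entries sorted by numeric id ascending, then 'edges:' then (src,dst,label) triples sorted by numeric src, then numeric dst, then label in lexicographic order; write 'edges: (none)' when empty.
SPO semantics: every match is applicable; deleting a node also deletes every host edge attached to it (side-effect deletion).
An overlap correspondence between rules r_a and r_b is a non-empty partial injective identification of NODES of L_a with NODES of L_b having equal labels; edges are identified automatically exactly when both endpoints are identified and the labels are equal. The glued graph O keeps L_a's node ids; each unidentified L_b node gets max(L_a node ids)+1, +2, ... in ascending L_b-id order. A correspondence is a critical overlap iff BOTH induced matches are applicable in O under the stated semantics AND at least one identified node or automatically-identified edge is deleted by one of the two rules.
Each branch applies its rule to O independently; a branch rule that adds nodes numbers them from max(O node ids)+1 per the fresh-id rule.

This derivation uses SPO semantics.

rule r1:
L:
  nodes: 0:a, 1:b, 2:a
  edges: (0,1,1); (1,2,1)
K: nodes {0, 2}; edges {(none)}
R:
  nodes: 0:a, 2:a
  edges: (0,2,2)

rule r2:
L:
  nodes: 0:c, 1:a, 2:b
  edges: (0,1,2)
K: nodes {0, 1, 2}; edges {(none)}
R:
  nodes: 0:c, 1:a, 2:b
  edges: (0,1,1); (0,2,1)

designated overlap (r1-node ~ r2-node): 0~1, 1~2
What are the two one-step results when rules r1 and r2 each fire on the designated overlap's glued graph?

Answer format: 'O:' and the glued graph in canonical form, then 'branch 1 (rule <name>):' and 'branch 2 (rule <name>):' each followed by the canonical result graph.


O:
nodes: 0:a, 1:b, 2:a, 3:c
edges: (0,1,1); (1,2,1); (3,0,2)
branch 1 (rule r1):
nodes: 0:a, 2:a, 3:c
edges: (0,2,2); (3,0,2)
branch 2 (rule r2):
nodes: 0:a, 1:b, 2:a, 3:c
edges: (0,1,1); (1,2,1); (3,0,1); (3,1,1)


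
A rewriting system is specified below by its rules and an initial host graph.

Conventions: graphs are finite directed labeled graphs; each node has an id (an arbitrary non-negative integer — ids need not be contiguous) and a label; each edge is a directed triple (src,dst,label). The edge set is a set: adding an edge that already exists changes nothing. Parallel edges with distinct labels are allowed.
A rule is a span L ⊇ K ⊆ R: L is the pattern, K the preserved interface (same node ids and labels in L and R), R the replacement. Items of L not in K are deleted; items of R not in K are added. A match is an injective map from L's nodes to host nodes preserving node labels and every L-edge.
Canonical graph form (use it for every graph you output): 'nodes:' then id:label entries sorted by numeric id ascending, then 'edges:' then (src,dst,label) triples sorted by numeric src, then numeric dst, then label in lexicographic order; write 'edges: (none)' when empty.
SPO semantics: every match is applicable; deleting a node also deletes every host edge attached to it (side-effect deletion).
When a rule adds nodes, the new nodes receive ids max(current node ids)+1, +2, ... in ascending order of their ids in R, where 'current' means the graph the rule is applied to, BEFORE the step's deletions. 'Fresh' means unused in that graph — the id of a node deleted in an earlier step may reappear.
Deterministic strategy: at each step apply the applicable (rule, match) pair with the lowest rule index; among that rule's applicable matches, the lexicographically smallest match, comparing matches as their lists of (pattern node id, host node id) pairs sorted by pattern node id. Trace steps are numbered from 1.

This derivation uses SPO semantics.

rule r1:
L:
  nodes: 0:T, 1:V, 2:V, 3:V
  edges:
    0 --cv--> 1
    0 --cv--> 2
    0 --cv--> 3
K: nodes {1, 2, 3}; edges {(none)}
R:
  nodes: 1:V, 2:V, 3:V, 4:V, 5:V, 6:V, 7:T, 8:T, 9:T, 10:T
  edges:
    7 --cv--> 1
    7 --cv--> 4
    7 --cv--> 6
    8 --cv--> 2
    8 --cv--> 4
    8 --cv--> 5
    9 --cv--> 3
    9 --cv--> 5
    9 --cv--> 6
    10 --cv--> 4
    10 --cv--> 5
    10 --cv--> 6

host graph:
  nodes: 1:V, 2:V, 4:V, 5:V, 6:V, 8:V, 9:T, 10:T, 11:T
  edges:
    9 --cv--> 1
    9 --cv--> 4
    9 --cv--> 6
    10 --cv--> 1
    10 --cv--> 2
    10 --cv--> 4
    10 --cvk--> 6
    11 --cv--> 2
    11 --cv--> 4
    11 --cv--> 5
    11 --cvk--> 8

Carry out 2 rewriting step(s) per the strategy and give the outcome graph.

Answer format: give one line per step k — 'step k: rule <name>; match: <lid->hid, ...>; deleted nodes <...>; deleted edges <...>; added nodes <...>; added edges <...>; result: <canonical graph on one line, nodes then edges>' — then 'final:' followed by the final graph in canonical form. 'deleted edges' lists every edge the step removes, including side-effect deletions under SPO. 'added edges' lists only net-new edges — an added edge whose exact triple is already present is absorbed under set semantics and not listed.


step 1: rule r1; match: 0->9, 1->1, 2->4, 3->6; deleted nodes 9; deleted edges (9,1,cv); (9,4,cv); (9,6,cv); added nodes 12, 13, 14, 15, 16, 17, 18; added edges (15,1,cv); (15,12,cv); (15,14,cv); (16,4,cv); (16,12,cv); (16,13,cv); (17,6,cv); (17,13,cv); (17,14,cv); (18,12,cv); (18,13,cv); (18,14,cv); result: nodes: 1:V, 2:V, 4:V, 5:V, 6:V, 8:V, 10:T, 11:T, 12:V, 13:V, 14:V, 15:T, 16:T, 17:T, 18:T edges: (10,1,cv); (10,2,cv); (10,4,cv); (10,6,cvk); (11,2,cv); (11,4,cv); (11,5,cv); (11,8,cvk); (15,1,cv); (15,12,cv); (15,14,cv); (16,4,cv); (16,12,cv); (16,13,cv); (17,6,cv); (17,13,cv); (17,14,cv); (18,12,cv); (18,13,cv); (18,14,cv)
step 2: rule r1; match: 0->10, 1->1, 2->2, 3->4; deleted nodes 10; deleted edges (10,1,cv); (10,2,cv); (10,4,cv); (10,6,cvk); added nodes 19, 20, 21, 22, 23, 24, 25; added edges (22,1,cv); (22,19,cv); (22,21,cv); (23,2,cv); (23,19,cv); (23,20,cv); (24,4,cv); (24,20,cv); (24,21,cv); (25,19,cv); (25,20,cv); (25,21,cv); result: nodes: 1:V, 2:V, 4:V, 5:V, 6:V, 8:V, 11:T, 12:V, 13:V, 14:V, 15:T, 16:T, 17:T, 18:T, 19:V, 20:V, 21:V, 22:T, 23:T, 24:T, 25:T edges: (11,2,cv); (11,4,cv); (11,5,cv); (11,8,cvk); (15,1,cv); (15,12,cv); (15,14,cv); (16,4,cv); (16,12,cv); (16,13,cv); (17,6,cv); (17,13,cv); (17,14,cv); (18,12,cv); (18,13,cv); (18,14,cv); (22,1,cv); (22,19,cv); (22,21,cv); (23,2,cv); (23,19,cv); (23,20,cv); (24,4,cv); (24,20,cv); (24,21,cv); (25,19,cv); (25,20,cv); (25,21,cv)
final:
nodes: 1:V, 2:V, 4:V, 5:V, 6:V, 8:V, 11:T, 12:V, 13:V, 14:V, 15:T, 16:T, 17:T, 18:T, 19:V, 20:V, 21:V, 22:T, 23:T, 24:T, 25:T
edges: (11,2,cv); (11,4,cv); (11,5,cv); (11,8,cvk); (15,1,cv); (15,12,cv); (15,14,cv); (16,4,cv); (16,12,cv); (16,13,cv); (17,6,cv); (17,13,cv); (17,14,cv); (18,12,cv); (18,13,cv); (18,14,cv); (22,1,cv); (22,19,cv); (22,21,cv); (23,2,cv); (23,19,cv); (23,20,cv); (24,4,cv); (24,20,cv); (24,21,cv); (25,19,cv); (25,20,cv); (25,21,cv)


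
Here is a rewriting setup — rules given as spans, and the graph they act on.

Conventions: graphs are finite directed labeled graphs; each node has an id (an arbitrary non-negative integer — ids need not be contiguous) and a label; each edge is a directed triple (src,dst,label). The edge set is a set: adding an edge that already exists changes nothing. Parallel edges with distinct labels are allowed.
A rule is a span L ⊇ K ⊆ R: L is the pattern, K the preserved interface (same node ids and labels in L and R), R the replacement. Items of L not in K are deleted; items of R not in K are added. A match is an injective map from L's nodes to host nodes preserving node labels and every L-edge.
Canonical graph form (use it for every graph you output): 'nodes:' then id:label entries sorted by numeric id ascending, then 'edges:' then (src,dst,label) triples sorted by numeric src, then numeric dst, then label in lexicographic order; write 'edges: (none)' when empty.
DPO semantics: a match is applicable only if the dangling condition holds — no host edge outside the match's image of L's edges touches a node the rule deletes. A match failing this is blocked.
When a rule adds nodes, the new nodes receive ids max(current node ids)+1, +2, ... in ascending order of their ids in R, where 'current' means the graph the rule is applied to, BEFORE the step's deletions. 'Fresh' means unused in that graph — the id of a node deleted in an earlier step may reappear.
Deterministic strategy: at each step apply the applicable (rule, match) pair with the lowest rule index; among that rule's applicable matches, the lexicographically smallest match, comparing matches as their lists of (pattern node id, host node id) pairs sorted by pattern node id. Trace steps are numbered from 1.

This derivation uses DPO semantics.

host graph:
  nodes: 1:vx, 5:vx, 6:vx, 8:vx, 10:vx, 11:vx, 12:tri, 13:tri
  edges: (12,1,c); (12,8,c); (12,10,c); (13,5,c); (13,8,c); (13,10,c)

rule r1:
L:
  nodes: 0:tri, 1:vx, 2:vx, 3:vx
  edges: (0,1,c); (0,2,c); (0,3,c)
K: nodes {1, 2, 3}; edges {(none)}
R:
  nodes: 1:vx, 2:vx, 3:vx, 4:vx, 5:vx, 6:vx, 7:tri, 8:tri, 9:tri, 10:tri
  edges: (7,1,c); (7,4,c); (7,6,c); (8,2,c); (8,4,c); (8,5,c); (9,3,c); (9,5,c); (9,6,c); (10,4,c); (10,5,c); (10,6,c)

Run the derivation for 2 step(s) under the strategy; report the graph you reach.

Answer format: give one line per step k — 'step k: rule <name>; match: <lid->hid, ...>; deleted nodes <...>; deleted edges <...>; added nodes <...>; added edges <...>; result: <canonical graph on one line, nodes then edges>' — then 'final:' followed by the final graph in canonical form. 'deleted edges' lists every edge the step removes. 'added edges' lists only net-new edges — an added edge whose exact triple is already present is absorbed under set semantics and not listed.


step 1: rule r1; match: 0->12, 1->1, 2->8, 3->10; deleted nodes 12; deleted edges (12,1,c); (12,8,c); (12,10,c); added nodes 14, 15, 16, 17, 18, 19, 20; added edges (17,1,c); (17,14,c); (17,16,c); (18,8,c); (18,14,c); (18,15,c); (19,10,c); (19,15,c); (19,16,c); (20,14,c); (20,15,c); (20,16,c); result: nodes: 1:vx, 5:vx, 6:vx, 8:vx, 10:vx, 11:vx, 13:tri, 14:vx, 15:vx, 16:vx, 17:tri, 18:tri, 19:tri, 20:tri edges: (13,5,c); (13,8,c); (13,10,c); (17,1,c); (17,14,c); (17,16,c); (18,8,c); (18,14,c); (18,15,c); (19,10,c); (19,15,c); (19,16,c); (20,14,c); (20,15,c); (20,16,c)
step 2: rule r1; match: 0->13, 1->5, 2->8, 3->10; deleted nodes 13; deleted edges (13,5,c); (13,8,c); (13,10,c); added nodes 21, 22, 23, 24, 25, 26, 27; added edges (24,5,c); (24,21,c); (24,23,c); (25,8,c); (25,21,c); (25,22,c); (26,10,c); (26,22,c); (26,23,c); (27,21,c); (27,22,c); (27,23,c); result: nodes: 1:vx, 5:vx, 6:vx, 8:vx, 10:vx, 11:vx, 14:vx, 15:vx, 16:vx, 17:tri, 18:tri, 19:tri, 20:tri, 21:vx, 22:vx, 23:vx, 24:tri, 25:tri, 26:tri, 27:tri edges: (17,1,c); (17,14,c); (17,16,c); (18,8,c); (18,14,c); (18,15,c); (19,10,c); (19,15,c); (19,16,c); (20,14,c); (20,15,c); (20,16,c); (24,5,c); (24,21,c); (24,23,c); (25,8,c); (25,21,c); (25,22,c); (26,10,c); (26,22,c); (26,23,c); (27,21,c); (27,22,c); (27,23,c)
final:
nodes: 1:vx, 5:vx, 6:vx, 8:vx, 10:vx, 11:vx, 14:vx, 15:vx, 16:vx, 17:tri, 18:tri, 19:tri, 20:tri, 21:vx, 22:vx, 23:vx, 24:tri, 25:tri, 26:tri, 27:tri
edges: (17,1,c); (17,14,c); (17,16,c); (18,8,c); (18,14,c); (18,15,c); (19,10,c); (19,15,c); (19,16,c); (20,14,c); (20,15,c); (20,16,c); (24,5,c); (24,21,c); (24,23,c); (25,8,c); (25,21,c); (25,22,c); (26,10,c); (26,22,c); (26,23,c); (27,21,c); (27,22,c); (27,23,c)


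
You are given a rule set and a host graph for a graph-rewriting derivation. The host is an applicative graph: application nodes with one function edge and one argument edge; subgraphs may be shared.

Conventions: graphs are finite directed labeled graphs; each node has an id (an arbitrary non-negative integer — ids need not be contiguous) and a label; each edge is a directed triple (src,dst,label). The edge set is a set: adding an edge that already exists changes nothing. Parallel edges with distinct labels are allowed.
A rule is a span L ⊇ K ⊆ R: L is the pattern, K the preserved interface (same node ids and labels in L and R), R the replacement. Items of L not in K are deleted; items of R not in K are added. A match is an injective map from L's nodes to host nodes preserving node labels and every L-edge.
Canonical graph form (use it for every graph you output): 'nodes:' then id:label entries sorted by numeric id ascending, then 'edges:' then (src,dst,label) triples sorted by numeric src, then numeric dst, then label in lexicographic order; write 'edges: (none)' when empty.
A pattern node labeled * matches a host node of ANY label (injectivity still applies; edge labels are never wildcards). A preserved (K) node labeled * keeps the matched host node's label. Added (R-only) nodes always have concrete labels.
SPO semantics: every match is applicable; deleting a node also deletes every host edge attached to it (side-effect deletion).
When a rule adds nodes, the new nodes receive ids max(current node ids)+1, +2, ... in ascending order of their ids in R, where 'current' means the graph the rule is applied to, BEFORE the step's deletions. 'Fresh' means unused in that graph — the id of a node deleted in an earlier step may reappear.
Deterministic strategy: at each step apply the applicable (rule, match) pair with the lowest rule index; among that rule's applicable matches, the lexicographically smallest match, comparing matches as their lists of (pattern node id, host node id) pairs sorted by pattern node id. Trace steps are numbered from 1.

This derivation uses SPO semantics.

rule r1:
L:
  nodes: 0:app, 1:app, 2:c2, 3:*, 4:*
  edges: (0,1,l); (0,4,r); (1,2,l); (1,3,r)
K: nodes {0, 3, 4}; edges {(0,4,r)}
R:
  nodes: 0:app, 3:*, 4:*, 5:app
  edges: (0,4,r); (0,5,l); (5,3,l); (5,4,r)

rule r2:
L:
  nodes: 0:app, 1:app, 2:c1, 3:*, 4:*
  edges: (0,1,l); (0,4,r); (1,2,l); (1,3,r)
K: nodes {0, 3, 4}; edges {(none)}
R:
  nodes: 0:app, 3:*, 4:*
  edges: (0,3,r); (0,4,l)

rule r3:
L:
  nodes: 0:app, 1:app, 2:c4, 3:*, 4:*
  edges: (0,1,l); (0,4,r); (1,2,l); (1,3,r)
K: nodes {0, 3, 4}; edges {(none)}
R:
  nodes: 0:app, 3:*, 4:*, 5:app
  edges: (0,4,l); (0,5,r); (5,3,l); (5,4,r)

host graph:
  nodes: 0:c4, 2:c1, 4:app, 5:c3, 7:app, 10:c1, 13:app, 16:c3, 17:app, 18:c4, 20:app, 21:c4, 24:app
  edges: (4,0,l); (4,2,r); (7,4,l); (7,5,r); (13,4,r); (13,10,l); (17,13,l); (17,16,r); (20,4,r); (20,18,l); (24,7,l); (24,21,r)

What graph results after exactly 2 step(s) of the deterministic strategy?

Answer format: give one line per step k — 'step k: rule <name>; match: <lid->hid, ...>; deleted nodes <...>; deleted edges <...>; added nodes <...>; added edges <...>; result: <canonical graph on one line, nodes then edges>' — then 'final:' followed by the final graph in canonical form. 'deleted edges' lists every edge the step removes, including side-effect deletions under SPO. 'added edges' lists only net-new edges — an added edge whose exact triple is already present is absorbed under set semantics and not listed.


step 1: rule r2; match: 0->17, 1->13, 2->10, 3->4, 4->16; deleted nodes 10, 13; deleted edges (13,4,r); (13,10,l); (17,13,l); (17,16,r); added nodes (none); added edges (17,4,r); (17,16,l); result: nodes: 0:c4, 2:c1, 4:app, 5:c3, 7:app, 16:c3, 17:app, 18:c4, 20:app, 21:c4, 24:app edges: (4,0,l); (4,2,r); (7,4,l); (7,5,r); (17,4,r); (17,16,l); (20,4,r); (20,18,l); (24,7,l); (24,21,r)
step 2: rule r3; match: 0->7, 1->4, 2->0, 3->2, 4->5; deleted nodes 0, 4; deleted edges (4,0,l); (4,2,r); (7,4,l); (7,5,r); (17,4,r); (20,4,r); added nodes 25; added edges (7,5,l); (7,25,r); (25,2,l); (25,5,r); result: nodes: 2:c1, 5:c3, 7:app, 16:c3, 17:app, 18:c4, 20:app, 21:c4, 24:app, 25:app edges: (7,5,l); (7,25,r); (17,16,l); (20,18,l); (24,7,l); (24,21,r); (25,2,l); (25,5,r)
final:
nodes: 2:c1, 5:c3, 7:app, 16:c3, 17:app, 18:c4, 20:app, 21:c4, 24:app, 25:app
edges: (7,5,l); (7,25,r); (17,16,l); (20,18,l); (24,7,l); (24,21,r); (25,2,l); (25,5,r)


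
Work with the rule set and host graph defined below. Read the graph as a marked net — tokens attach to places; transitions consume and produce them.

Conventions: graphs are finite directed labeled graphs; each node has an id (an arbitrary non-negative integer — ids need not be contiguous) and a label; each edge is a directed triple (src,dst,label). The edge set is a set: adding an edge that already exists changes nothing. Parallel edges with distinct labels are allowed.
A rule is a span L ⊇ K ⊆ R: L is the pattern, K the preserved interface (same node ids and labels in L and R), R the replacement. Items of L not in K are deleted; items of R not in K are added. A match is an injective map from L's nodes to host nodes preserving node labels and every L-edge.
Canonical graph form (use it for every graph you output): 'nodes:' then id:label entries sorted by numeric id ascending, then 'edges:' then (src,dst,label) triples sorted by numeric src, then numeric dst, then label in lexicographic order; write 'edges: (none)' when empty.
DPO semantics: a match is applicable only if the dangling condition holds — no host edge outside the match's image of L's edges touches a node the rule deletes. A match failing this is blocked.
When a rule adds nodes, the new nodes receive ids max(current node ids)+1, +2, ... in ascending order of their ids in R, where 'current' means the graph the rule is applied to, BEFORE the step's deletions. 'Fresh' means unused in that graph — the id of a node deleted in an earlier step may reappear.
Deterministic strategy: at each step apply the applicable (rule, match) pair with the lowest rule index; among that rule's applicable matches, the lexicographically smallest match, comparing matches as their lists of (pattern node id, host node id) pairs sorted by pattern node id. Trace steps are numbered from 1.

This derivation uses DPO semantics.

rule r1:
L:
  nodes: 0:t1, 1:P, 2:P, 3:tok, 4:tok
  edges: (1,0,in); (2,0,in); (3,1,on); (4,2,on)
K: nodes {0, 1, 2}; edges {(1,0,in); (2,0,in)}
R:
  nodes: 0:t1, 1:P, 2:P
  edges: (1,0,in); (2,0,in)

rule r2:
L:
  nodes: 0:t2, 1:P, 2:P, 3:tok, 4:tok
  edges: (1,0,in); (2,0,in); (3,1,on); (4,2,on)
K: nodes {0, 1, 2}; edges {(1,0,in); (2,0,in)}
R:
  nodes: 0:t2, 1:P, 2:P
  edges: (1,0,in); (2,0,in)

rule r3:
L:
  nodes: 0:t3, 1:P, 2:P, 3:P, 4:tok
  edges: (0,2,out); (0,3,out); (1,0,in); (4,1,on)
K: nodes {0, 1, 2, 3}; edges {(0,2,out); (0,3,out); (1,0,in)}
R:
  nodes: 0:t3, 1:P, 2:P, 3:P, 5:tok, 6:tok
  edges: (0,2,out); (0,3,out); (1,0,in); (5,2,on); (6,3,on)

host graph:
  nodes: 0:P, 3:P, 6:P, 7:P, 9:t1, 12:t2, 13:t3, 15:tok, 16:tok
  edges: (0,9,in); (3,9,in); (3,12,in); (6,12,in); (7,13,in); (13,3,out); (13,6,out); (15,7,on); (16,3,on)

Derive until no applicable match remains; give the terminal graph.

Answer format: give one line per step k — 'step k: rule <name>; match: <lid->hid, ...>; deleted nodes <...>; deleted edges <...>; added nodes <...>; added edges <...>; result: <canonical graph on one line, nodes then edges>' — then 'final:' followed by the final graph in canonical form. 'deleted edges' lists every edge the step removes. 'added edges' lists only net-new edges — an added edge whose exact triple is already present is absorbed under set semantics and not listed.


step 1: rule r3; match: 0->13, 1->7, 2->3, 3->6, 4->15; deleted nodes 15; deleted edges (15,7,on); added nodes 17, 18; added edges (17,3,on); (18,6,on); result: nodes: 0:P, 3:P, 6:P, 7:P, 9:t1, 12:t2, 13:t3, 16:tok, 17:tok, 18:tok edges: (0,9,in); (3,9,in); (3,12,in); (6,12,in); (7,13,in); (13,3,out); (13,6,out); (16,3,on); (17,3,on); (18,6,on)
step 2: rule r2; match: 0->12, 1->3, 2->6, 3->16, 4->18; deleted nodes 16, 18; deleted edges (16,3,on); (18,6,on); added nodes (none); added edges (none); result: nodes: 0:P, 3:P, 6:P, 7:P, 9:t1, 12:t2, 13:t3, 17:tok edges: (0,9,in); (3,9,in); (3,12,in); (6,12,in); (7,13,in); (13,3,out); (13,6,out); (17,3,on)
final:
nodes: 0:P, 3:P, 6:P, 7:P, 9:t1, 12:t2, 13:t3, 17:tok
edges: (0,9,in); (3,9,in); (3,12,in); (6,12,in); (7,13,in); (13,3,out); (13,6,out); (17,3,on)
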